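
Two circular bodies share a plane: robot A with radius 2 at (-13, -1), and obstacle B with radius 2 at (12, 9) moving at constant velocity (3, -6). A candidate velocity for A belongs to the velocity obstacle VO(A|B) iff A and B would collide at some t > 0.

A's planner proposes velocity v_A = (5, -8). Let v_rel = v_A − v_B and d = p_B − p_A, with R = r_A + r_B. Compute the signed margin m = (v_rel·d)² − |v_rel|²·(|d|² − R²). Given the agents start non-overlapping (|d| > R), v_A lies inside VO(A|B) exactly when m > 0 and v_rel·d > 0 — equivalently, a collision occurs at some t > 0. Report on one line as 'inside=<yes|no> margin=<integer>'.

d = (25, 10),  |d|² = 725;  R = 2+2 = 4,  c = 725−4² = 709
v_rel = (2, -2),  |v_rel|² = 8;  v_rel·d = (2)·(25) + (-2)·(10) = 30
8·t² − 60·t + 709 = 0  ⇒  m = 30² − 8·709 = -4772
m = -4772 < 0,  v_rel·d = 30 > 0  ⇒  outside

inside=no margin=-4772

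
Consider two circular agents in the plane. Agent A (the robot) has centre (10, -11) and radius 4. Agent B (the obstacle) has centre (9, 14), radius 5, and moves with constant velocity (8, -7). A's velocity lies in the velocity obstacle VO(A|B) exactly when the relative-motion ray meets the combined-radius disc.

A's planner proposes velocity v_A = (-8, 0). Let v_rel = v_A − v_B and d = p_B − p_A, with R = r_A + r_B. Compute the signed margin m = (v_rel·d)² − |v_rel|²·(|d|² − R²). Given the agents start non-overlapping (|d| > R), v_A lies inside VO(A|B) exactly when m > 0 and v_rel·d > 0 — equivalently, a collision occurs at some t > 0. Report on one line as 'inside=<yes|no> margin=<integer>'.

d = (-1, 25),  |d|² = 626;  R = 4+5 = 9,  c = 626−9² = 545
v_rel = (-16, 7),  |v_rel|² = 305;  v_rel·d = (-16)·(-1) + (7)·(25) = 191
305·t² − 382·t + 545 = 0  ⇒  m = 191² − 305·545 = -129744
m = -129744 < 0,  v_rel·d = 191 > 0  ⇒  outside

inside=no margin=-129744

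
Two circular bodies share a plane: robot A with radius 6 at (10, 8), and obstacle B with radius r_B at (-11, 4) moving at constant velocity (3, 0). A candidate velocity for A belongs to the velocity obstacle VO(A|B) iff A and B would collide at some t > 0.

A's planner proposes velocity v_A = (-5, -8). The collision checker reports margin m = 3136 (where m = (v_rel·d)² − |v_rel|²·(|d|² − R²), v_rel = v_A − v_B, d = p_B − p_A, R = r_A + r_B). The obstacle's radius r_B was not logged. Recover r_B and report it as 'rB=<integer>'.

m = 3136
d = (-21, -4);  v_rel = (-8, -8),  |v_rel|² = 128
v_rel×d = (-8)·(-4) − (-8)·(-21) = -136
since m = R²·128 − (-136)²:  R² = (18496 + 3136) / 128 = 169
R = √169 = 13  ⇒  r_B = 13 − 6 = 7

rB=7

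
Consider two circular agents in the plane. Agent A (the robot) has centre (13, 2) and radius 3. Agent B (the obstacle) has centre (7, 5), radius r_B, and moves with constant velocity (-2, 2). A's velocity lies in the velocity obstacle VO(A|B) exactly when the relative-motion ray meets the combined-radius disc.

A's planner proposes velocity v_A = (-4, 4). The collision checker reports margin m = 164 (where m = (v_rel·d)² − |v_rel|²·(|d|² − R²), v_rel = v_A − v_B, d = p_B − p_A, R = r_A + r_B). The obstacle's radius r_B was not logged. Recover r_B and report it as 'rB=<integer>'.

m = 164
d = (-6, 3);  v_rel = (-2, 2),  |v_rel|² = 8
v_rel×d = (-2)·(3) − (2)·(-6) = 6
since m = R²·8 − 6²:  R² = (36 + 164) / 8 = 25
R = √25 = 5  ⇒  r_B = 5 − 3 = 2

rB=2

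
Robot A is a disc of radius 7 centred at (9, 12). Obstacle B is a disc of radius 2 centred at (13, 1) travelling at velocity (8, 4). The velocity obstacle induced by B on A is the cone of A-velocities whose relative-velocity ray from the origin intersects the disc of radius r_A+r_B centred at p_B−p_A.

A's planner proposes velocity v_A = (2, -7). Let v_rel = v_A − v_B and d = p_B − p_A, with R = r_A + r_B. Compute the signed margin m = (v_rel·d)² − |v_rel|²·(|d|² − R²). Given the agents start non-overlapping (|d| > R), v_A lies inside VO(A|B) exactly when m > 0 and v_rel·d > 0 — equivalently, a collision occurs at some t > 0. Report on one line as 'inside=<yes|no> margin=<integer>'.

d = (4, -11),  |d|² = 137;  R = 7+2 = 9,  c = 137−9² = 56
v_rel = (-6, -11),  |v_rel|² = 157;  v_rel·d = (-6)·(4) + (-11)·(-11) = 97
157·t² − 194·t + 56 = 0  ⇒  m = 97² − 157·56 = 617
m = 617 > 0,  v_rel·d = 97 > 0  ⇒  inside

inside=yes margin=617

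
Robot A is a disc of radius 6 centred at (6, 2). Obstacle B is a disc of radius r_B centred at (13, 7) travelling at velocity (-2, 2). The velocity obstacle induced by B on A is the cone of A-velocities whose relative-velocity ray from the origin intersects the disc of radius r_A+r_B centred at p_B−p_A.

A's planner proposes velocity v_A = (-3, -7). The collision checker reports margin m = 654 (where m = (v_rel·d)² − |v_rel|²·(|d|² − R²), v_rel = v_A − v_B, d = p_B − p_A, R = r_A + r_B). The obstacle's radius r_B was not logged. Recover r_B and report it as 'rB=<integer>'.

m = 654
d = (7, 5);  v_rel = (-1, -9),  |v_rel|² = 82
v_rel×d = (-1)·(5) − (-9)·(7) = 58
since m = R²·82 − 58²:  R² = (3364 + 654) / 82 = 49
R = √49 = 7  ⇒  r_B = 7 − 6 = 1

rB=1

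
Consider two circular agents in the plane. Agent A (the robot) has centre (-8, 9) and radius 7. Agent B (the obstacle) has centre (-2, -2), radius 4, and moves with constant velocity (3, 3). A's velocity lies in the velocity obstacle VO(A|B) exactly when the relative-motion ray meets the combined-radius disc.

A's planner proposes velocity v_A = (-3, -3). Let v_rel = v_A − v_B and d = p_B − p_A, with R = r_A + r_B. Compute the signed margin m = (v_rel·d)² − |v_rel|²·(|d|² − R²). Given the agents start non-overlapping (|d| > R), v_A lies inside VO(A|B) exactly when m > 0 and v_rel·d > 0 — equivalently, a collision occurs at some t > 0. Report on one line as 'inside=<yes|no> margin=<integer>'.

d = (6, -11),  |d|² = 157;  R = 7+4 = 11,  c = 157−11² = 36
v_rel = (-6, -6),  |v_rel|² = 72;  v_rel·d = (-6)·(6) + (-6)·(-11) = 30
72·t² − 60·t + 36 = 0  ⇒  m = 30² − 72·36 = -1692
m = -1692 < 0,  v_rel·d = 30 > 0  ⇒  outside

inside=no margin=-1692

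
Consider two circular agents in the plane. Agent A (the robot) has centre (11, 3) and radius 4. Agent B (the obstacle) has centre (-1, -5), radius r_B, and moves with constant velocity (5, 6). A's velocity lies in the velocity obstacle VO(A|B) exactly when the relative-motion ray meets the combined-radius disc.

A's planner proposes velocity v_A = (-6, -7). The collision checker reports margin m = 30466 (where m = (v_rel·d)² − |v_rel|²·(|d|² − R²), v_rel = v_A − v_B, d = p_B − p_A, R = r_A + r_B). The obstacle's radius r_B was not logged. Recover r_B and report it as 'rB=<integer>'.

m = 30466
d = (-12, -8);  v_rel = (-11, -13),  |v_rel|² = 290
v_rel×d = (-11)·(-8) − (-13)·(-12) = -68
since m = R²·290 − (-68)²:  R² = (4624 + 30466) / 290 = 121
R = √121 = 11  ⇒  r_B = 11 − 4 = 7

rB=7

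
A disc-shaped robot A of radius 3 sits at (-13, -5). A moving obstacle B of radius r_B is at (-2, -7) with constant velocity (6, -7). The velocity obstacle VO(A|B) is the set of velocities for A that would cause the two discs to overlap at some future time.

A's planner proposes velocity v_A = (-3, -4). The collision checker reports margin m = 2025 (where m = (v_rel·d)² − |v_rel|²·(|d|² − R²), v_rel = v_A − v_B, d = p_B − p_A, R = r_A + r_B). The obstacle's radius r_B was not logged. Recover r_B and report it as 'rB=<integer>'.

m = 2025
d = (11, -2);  v_rel = (-9, 3),  |v_rel|² = 90
v_rel×d = (-9)·(-2) − (3)·(11) = -15
since m = R²·90 − (-15)²:  R² = (225 + 2025) / 90 = 25
R = √25 = 5  ⇒  r_B = 5 − 3 = 2

rB=2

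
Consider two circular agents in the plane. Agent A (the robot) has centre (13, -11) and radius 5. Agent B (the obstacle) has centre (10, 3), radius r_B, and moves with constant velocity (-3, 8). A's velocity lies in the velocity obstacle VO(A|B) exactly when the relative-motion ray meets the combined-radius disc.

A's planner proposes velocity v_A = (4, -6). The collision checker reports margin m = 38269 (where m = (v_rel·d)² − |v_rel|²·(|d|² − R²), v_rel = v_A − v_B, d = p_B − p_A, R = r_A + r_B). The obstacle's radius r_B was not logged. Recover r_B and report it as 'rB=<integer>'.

m = 38269
d = (-3, 14);  v_rel = (7, -14),  |v_rel|² = 245
v_rel×d = (7)·(14) − (-14)·(-3) = 56
since m = R²·245 − 56²:  R² = (3136 + 38269) / 245 = 169
R = √169 = 13  ⇒  r_B = 13 − 5 = 8

rB=8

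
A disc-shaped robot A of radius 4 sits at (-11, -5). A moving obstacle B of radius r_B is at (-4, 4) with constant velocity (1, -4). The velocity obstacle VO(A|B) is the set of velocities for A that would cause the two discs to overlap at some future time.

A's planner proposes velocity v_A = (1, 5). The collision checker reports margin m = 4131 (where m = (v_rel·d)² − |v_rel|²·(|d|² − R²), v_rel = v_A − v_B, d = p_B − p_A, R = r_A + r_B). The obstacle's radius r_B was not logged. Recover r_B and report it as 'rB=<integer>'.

m = 4131
d = (7, 9);  v_rel = (0, 9),  |v_rel|² = 81
v_rel×d = (0)·(9) − (9)·(7) = -63
since m = R²·81 − (-63)²:  R² = (3969 + 4131) / 81 = 100
R = √100 = 10  ⇒  r_B = 10 − 4 = 6

rB=6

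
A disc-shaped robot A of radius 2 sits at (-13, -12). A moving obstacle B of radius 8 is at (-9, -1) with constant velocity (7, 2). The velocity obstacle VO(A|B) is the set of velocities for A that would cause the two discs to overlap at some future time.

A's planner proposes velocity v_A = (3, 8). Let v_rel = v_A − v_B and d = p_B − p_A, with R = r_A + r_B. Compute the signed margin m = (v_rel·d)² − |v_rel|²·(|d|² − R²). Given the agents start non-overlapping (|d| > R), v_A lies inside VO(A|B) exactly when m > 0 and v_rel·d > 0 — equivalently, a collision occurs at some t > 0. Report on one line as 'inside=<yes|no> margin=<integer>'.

d = (4, 11),  |d|² = 137;  R = 2+8 = 10,  c = 137−10² = 37
v_rel = (-4, 6),  |v_rel|² = 52;  v_rel·d = (-4)·(4) + (6)·(11) = 50
52·t² − 100·t + 37 = 0  ⇒  m = 50² − 52·37 = 576
m = 576 > 0,  v_rel·d = 50 > 0  ⇒  inside

inside=yes margin=576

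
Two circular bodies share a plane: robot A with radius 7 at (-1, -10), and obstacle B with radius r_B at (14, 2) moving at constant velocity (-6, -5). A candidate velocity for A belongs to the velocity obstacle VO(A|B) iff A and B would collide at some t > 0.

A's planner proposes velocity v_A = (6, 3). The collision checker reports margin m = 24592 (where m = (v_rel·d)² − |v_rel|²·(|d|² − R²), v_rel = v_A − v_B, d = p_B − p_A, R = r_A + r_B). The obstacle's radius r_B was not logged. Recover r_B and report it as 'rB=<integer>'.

m = 24592
d = (15, 12);  v_rel = (12, 8),  |v_rel|² = 208
v_rel×d = (12)·(12) − (8)·(15) = 24
since m = R²·208 − 24²:  R² = (576 + 24592) / 208 = 121
R = √121 = 11  ⇒  r_B = 11 − 7 = 4

rB=4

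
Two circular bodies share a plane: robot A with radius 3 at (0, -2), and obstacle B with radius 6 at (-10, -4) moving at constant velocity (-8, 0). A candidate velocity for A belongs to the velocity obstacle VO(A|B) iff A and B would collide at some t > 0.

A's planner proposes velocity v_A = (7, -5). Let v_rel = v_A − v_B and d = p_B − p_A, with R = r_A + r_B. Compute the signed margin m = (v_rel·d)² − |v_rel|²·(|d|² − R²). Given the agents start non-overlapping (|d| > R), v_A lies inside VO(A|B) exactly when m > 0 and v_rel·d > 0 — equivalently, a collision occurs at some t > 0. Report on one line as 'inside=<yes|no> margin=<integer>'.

d = (-10, -2),  |d|² = 104;  R = 3+6 = 9,  c = 104−9² = 23
v_rel = (15, -5),  |v_rel|² = 250;  v_rel·d = (15)·(-10) + (-5)·(-2) = -140
250·t² + 280·t + 23 = 0  ⇒  m = (-140)² − 250·23 = 13850
m = 13850 > 0,  v_rel·d = -140 < 0  ⇒  outside

inside=no margin=13850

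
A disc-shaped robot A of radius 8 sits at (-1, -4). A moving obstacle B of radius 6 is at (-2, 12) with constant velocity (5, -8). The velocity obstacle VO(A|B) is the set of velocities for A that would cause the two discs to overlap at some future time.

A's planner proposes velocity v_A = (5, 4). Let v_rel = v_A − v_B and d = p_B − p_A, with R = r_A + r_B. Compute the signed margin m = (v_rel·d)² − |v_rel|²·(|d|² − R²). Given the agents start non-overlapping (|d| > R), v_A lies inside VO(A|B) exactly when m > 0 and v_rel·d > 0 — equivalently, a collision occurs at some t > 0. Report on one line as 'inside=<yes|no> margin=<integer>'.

d = (-1, 16),  |d|² = 257;  R = 8+6 = 14,  c = 257−14² = 61
v_rel = (0, 12),  |v_rel|² = 144;  v_rel·d = (0)·(-1) + (12)·(16) = 192
144·t² − 384·t + 61 = 0  ⇒  m = 192² − 144·61 = 28080
m = 28080 > 0,  v_rel·d = 192 > 0  ⇒  inside

inside=yes margin=28080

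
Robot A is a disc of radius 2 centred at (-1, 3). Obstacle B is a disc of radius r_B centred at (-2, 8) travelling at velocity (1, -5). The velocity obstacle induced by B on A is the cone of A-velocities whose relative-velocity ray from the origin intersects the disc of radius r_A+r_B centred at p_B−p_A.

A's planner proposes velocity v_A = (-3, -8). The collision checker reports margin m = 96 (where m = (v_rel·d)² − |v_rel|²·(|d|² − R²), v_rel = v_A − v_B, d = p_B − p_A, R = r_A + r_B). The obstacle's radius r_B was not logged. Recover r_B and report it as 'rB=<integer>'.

m = 96
d = (-1, 5);  v_rel = (-4, -3),  |v_rel|² = 25
v_rel×d = (-4)·(5) − (-3)·(-1) = -23
since m = R²·25 − (-23)²:  R² = (529 + 96) / 25 = 25
R = √25 = 5  ⇒  r_B = 5 − 2 = 3

rB=3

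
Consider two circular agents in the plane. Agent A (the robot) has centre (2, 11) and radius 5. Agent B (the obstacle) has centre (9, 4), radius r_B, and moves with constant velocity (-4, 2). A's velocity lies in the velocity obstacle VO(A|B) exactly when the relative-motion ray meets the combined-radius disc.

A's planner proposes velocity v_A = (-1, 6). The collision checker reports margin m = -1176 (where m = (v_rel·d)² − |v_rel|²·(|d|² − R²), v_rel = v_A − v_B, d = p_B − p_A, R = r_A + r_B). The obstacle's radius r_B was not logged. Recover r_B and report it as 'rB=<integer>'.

m = -1176
d = (7, -7);  v_rel = (3, 4),  |v_rel|² = 25
v_rel×d = (3)·(-7) − (4)·(7) = -49
since m = R²·25 − (-49)²:  R² = (2401 + -1176) / 25 = 49
R = √49 = 7  ⇒  r_B = 7 − 5 = 2

rB=2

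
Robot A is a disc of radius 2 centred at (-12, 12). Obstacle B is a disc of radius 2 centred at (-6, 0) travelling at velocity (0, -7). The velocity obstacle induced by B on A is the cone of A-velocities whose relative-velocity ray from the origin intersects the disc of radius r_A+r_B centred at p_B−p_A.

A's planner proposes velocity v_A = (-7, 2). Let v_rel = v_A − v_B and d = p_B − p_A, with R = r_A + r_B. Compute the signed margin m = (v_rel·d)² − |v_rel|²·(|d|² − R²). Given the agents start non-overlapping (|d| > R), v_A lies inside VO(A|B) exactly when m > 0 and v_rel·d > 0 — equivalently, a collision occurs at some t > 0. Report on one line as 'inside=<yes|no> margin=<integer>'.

d = (6, -12),  |d|² = 180;  R = 2+2 = 4,  c = 180−4² = 164
v_rel = (-7, 9),  |v_rel|² = 130;  v_rel·d = (-7)·(6) + (9)·(-12) = -150
130·t² + 300·t + 164 = 0  ⇒  m = (-150)² − 130·164 = 1180
m = 1180 > 0,  v_rel·d = -150 < 0  ⇒  outside

inside=no margin=1180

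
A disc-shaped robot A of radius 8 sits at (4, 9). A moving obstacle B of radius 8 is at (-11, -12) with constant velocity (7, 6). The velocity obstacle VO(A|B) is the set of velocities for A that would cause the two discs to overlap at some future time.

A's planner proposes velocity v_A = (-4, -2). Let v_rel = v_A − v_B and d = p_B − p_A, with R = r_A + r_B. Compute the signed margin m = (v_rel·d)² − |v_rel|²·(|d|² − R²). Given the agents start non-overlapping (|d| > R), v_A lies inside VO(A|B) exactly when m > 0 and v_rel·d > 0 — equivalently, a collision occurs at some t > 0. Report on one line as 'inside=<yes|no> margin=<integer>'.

d = (-15, -21),  |d|² = 666;  R = 8+8 = 16,  c = 666−16² = 410
v_rel = (-11, -8),  |v_rel|² = 185;  v_rel·d = (-11)·(-15) + (-8)·(-21) = 333
185·t² − 666·t + 410 = 0  ⇒  m = 333² − 185·410 = 35039
m = 35039 > 0,  v_rel·d = 333 > 0  ⇒  inside

inside=yes margin=35039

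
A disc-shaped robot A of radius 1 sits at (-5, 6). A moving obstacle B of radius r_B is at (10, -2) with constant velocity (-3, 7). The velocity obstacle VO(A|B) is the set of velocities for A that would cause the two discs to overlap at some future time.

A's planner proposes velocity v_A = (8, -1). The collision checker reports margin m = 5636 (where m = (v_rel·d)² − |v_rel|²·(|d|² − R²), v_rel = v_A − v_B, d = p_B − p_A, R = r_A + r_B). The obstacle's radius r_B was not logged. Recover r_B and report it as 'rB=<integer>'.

m = 5636
d = (15, -8);  v_rel = (11, -8),  |v_rel|² = 185
v_rel×d = (11)·(-8) − (-8)·(15) = 32
since m = R²·185 − 32²:  R² = (1024 + 5636) / 185 = 36
R = √36 = 6  ⇒  r_B = 6 − 1 = 5

rB=5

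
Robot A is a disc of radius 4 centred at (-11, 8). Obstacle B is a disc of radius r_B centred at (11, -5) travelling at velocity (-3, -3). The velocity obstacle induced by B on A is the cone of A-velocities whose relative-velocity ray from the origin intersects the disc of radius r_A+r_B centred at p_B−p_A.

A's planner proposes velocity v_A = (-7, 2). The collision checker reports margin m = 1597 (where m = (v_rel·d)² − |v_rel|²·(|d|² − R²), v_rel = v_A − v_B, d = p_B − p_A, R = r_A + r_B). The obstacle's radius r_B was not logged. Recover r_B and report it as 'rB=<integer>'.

m = 1597
d = (22, -13);  v_rel = (-4, 5),  |v_rel|² = 41
v_rel×d = (-4)·(-13) − (5)·(22) = -58
since m = R²·41 − (-58)²:  R² = (3364 + 1597) / 41 = 121
R = √121 = 11  ⇒  r_B = 11 − 4 = 7

rB=7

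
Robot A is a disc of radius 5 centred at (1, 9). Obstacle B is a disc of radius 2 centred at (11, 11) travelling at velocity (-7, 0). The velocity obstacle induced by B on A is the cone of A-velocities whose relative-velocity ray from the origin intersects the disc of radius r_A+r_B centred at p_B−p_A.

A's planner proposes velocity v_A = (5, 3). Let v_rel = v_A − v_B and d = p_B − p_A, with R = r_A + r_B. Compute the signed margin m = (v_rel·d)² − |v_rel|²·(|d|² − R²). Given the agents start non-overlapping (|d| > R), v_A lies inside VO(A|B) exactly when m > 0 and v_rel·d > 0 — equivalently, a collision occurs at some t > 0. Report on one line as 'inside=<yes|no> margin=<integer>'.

d = (10, 2),  |d|² = 104;  R = 5+2 = 7,  c = 104−7² = 55
v_rel = (12, 3),  |v_rel|² = 153;  v_rel·d = (12)·(10) + (3)·(2) = 126
153·t² − 252·t + 55 = 0  ⇒  m = 126² − 153·55 = 7461
m = 7461 > 0,  v_rel·d = 126 > 0  ⇒  inside

inside=yes margin=7461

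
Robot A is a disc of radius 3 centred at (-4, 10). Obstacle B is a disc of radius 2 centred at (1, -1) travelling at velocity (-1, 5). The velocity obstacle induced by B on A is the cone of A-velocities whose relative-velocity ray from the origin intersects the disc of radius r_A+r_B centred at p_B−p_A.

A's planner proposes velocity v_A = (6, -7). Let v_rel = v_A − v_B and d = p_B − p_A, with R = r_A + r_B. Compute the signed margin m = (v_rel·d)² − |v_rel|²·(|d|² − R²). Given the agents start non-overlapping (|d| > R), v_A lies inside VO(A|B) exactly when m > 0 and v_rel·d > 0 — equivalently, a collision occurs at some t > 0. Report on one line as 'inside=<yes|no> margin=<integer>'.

d = (5, -11),  |d|² = 146;  R = 3+2 = 5,  c = 146−5² = 121
v_rel = (7, -12),  |v_rel|² = 193;  v_rel·d = (7)·(5) + (-12)·(-11) = 167
193·t² − 334·t + 121 = 0  ⇒  m = 167² − 193·121 = 4536
m = 4536 > 0,  v_rel·d = 167 > 0  ⇒  inside

inside=yes margin=4536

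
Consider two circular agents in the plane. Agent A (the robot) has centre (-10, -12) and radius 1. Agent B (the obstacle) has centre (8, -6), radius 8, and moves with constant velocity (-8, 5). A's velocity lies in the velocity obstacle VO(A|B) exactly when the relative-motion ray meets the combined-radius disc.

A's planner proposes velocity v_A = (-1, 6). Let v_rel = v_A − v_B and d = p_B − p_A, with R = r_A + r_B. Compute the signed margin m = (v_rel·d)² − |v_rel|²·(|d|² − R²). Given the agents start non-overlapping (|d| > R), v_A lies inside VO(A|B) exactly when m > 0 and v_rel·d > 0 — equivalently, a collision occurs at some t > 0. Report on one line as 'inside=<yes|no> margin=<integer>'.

d = (18, 6),  |d|² = 360;  R = 1+8 = 9,  c = 360−9² = 279
v_rel = (7, 1),  |v_rel|² = 50;  v_rel·d = (7)·(18) + (1)·(6) = 132
50·t² − 264·t + 279 = 0  ⇒  m = 132² − 50·279 = 3474
m = 3474 > 0,  v_rel·d = 132 > 0  ⇒  inside

inside=yes margin=3474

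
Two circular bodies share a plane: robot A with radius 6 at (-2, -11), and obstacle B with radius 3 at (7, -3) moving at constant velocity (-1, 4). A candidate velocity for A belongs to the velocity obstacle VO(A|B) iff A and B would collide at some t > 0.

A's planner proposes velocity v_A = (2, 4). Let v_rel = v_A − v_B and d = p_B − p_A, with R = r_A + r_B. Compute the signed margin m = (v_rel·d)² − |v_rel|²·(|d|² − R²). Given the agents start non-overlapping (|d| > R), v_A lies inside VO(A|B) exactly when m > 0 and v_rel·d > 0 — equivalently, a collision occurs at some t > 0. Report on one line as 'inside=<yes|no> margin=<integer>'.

d = (9, 8),  |d|² = 145;  R = 6+3 = 9,  c = 145−9² = 64
v_rel = (3, 0),  |v_rel|² = 9;  v_rel·d = (3)·(9) + (0)·(8) = 27
9·t² − 54·t + 64 = 0  ⇒  m = 27² − 9·64 = 153
m = 153 > 0,  v_rel·d = 27 > 0  ⇒  inside

inside=yes margin=153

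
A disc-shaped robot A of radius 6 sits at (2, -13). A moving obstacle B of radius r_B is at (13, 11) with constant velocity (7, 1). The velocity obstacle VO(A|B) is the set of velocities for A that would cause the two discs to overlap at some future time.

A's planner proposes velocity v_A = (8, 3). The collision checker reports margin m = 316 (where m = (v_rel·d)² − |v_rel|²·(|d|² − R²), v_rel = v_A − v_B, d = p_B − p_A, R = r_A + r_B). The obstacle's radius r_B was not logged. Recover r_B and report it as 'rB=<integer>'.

m = 316
d = (11, 24);  v_rel = (1, 2),  |v_rel|² = 5
v_rel×d = (1)·(24) − (2)·(11) = 2
since m = R²·5 − 2²:  R² = (4 + 316) / 5 = 64
R = √64 = 8  ⇒  r_B = 8 − 6 = 2

rB=2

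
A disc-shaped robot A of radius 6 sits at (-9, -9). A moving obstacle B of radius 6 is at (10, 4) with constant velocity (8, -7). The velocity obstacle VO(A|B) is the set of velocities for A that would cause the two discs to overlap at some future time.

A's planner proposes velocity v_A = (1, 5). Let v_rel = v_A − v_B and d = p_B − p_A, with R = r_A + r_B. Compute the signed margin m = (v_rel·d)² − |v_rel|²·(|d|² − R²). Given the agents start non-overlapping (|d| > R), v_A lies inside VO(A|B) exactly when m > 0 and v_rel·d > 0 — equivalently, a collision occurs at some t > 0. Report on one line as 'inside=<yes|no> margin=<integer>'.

d = (19, 13),  |d|² = 530;  R = 6+6 = 12,  c = 530−12² = 386
v_rel = (-7, 12),  |v_rel|² = 193;  v_rel·d = (-7)·(19) + (12)·(13) = 23
193·t² − 46·t + 386 = 0  ⇒  m = 23² − 193·386 = -73969
m = -73969 < 0,  v_rel·d = 23 > 0  ⇒  outside

inside=no margin=-73969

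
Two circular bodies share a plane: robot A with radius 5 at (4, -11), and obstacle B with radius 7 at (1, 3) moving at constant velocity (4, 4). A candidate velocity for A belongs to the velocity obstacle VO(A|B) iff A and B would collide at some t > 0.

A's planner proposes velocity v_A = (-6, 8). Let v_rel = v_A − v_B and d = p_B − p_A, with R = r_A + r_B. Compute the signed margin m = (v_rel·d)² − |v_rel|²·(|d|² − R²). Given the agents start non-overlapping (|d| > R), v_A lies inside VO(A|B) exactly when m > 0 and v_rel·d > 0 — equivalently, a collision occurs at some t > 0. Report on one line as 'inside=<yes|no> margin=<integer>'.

d = (-3, 14),  |d|² = 205;  R = 5+7 = 12,  c = 205−12² = 61
v_rel = (-10, 4),  |v_rel|² = 116;  v_rel·d = (-10)·(-3) + (4)·(14) = 86
116·t² − 172·t + 61 = 0  ⇒  m = 86² − 116·61 = 320
m = 320 > 0,  v_rel·d = 86 > 0  ⇒  inside

inside=yes margin=320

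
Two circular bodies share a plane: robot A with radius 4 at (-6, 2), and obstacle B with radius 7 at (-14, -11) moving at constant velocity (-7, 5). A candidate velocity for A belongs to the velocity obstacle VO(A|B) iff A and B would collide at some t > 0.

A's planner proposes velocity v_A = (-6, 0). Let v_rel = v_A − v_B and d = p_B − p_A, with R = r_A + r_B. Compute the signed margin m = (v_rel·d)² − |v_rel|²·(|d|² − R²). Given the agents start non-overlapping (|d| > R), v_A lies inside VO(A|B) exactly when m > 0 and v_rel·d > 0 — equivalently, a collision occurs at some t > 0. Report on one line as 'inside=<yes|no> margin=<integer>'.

d = (-8, -13),  |d|² = 233;  R = 4+7 = 11,  c = 233−11² = 112
v_rel = (1, -5),  |v_rel|² = 26;  v_rel·d = (1)·(-8) + (-5)·(-13) = 57
26·t² − 114·t + 112 = 0  ⇒  m = 57² − 26·112 = 337
m = 337 > 0,  v_rel·d = 57 > 0  ⇒  inside

inside=yes margin=337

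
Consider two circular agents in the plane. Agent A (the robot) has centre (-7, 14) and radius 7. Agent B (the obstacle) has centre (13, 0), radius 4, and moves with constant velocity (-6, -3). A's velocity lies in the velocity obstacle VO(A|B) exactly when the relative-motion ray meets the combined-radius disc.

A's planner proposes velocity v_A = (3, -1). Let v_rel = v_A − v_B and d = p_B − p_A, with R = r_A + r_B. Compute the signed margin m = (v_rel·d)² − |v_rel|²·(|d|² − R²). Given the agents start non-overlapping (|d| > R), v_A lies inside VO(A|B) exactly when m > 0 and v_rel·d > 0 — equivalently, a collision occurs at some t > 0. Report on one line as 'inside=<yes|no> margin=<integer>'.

d = (20, -14),  |d|² = 596;  R = 7+4 = 11,  c = 596−11² = 475
v_rel = (9, 2),  |v_rel|² = 85;  v_rel·d = (9)·(20) + (2)·(-14) = 152
85·t² − 304·t + 475 = 0  ⇒  m = 152² − 85·475 = -17271
m = -17271 < 0,  v_rel·d = 152 > 0  ⇒  outside

inside=no margin=-17271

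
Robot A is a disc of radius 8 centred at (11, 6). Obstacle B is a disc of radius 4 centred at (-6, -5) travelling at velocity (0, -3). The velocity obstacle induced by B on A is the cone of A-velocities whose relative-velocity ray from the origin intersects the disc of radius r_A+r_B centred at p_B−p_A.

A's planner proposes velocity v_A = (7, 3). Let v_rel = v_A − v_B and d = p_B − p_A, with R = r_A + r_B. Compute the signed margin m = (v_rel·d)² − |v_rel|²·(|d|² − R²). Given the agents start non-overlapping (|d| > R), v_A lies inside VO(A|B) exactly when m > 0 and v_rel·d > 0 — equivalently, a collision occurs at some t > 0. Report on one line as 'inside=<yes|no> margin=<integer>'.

d = (-17, -11),  |d|² = 410;  R = 8+4 = 12,  c = 410−12² = 266
v_rel = (7, 6),  |v_rel|² = 85;  v_rel·d = (7)·(-17) + (6)·(-11) = -185
85·t² + 370·t + 266 = 0  ⇒  m = (-185)² − 85·266 = 11615
m = 11615 > 0,  v_rel·d = -185 < 0  ⇒  outside

inside=no margin=11615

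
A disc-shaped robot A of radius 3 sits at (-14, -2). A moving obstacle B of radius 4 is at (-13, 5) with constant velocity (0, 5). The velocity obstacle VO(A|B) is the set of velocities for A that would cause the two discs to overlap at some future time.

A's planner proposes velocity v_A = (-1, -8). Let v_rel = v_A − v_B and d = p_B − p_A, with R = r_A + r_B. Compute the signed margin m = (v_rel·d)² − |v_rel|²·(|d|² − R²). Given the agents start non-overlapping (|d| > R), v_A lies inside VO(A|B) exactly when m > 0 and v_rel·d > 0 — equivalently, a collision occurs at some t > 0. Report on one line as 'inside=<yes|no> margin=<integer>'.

d = (1, 7),  |d|² = 50;  R = 3+4 = 7,  c = 50−7² = 1
v_rel = (-1, -13),  |v_rel|² = 170;  v_rel·d = (-1)·(1) + (-13)·(7) = -92
170·t² + 184·t + 1 = 0  ⇒  m = (-92)² − 170·1 = 8294
m = 8294 > 0,  v_rel·d = -92 < 0  ⇒  outside

inside=no margin=8294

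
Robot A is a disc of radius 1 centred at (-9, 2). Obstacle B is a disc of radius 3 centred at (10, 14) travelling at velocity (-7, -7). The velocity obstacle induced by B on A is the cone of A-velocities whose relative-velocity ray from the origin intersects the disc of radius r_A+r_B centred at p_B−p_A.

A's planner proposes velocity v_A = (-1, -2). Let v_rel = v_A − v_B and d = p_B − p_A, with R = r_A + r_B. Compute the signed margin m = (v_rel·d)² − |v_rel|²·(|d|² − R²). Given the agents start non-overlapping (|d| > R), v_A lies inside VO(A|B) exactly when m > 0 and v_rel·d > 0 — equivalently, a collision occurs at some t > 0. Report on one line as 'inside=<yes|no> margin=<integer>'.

d = (19, 12),  |d|² = 505;  R = 1+3 = 4,  c = 505−4² = 489
v_rel = (6, 5),  |v_rel|² = 61;  v_rel·d = (6)·(19) + (5)·(12) = 174
61·t² − 348·t + 489 = 0  ⇒  m = 174² − 61·489 = 447
m = 447 > 0,  v_rel·d = 174 > 0  ⇒  inside

inside=yes margin=447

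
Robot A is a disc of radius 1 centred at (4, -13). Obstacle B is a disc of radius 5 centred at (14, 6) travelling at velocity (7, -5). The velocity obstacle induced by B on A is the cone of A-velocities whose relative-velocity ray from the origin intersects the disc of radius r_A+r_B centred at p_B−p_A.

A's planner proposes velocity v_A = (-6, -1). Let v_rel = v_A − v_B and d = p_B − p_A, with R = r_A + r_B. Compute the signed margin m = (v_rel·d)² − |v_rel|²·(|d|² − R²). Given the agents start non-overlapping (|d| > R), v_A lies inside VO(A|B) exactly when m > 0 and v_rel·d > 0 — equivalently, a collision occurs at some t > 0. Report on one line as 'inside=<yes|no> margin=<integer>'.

d = (10, 19),  |d|² = 461;  R = 1+5 = 6,  c = 461−6² = 425
v_rel = (-13, 4),  |v_rel|² = 185;  v_rel·d = (-13)·(10) + (4)·(19) = -54
185·t² + 108·t + 425 = 0  ⇒  m = (-54)² − 185·425 = -75709
m = -75709 < 0,  v_rel·d = -54 < 0  ⇒  outside

inside=no margin=-75709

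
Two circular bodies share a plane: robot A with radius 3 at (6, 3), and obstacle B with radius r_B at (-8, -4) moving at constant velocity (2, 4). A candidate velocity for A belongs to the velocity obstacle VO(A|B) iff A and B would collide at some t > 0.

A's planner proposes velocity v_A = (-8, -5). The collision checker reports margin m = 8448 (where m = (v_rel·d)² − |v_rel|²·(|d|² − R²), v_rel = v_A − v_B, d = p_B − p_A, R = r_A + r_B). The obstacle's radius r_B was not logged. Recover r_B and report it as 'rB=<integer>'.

m = 8448
d = (-14, -7);  v_rel = (-10, -9),  |v_rel|² = 181
v_rel×d = (-10)·(-7) − (-9)·(-14) = -56
since m = R²·181 − (-56)²:  R² = (3136 + 8448) / 181 = 64
R = √64 = 8  ⇒  r_B = 8 − 3 = 5

rB=5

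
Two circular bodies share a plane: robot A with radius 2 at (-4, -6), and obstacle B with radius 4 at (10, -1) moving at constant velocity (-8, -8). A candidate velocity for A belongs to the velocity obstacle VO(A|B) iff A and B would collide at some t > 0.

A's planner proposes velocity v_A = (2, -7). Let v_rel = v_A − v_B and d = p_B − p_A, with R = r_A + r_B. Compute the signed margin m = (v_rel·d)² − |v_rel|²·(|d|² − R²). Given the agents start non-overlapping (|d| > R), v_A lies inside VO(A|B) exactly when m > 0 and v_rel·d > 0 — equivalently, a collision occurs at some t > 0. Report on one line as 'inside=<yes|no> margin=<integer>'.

d = (14, 5),  |d|² = 221;  R = 2+4 = 6,  c = 221−6² = 185
v_rel = (10, 1),  |v_rel|² = 101;  v_rel·d = (10)·(14) + (1)·(5) = 145
101·t² − 290·t + 185 = 0  ⇒  m = 145² − 101·185 = 2340
m = 2340 > 0,  v_rel·d = 145 > 0  ⇒  inside

inside=yes margin=2340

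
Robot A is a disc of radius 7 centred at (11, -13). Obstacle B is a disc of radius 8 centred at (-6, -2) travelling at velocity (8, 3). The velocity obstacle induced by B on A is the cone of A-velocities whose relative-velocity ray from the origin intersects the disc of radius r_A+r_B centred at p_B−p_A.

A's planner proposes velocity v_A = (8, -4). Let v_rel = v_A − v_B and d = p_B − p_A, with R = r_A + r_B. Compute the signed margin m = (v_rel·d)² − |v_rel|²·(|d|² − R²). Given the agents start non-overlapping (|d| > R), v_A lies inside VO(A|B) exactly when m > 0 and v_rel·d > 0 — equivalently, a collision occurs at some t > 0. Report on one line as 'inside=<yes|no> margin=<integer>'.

d = (-17, 11),  |d|² = 410;  R = 7+8 = 15,  c = 410−15² = 185
v_rel = (0, -7),  |v_rel|² = 49;  v_rel·d = (0)·(-17) + (-7)·(11) = -77
49·t² + 154·t + 185 = 0  ⇒  m = (-77)² − 49·185 = -3136
m = -3136 < 0,  v_rel·d = -77 < 0  ⇒  outside

inside=no margin=-3136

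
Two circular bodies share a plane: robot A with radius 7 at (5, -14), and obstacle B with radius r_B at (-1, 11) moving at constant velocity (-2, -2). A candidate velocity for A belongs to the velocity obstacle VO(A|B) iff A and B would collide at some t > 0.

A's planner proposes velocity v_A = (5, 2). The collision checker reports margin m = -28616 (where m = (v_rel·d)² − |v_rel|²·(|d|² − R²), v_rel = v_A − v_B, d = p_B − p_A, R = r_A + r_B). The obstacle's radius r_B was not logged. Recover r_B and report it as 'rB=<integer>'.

m = -28616
d = (-6, 25);  v_rel = (7, 4),  |v_rel|² = 65
v_rel×d = (7)·(25) − (4)·(-6) = 199
since m = R²·65 − 199²:  R² = (39601 + -28616) / 65 = 169
R = √169 = 13  ⇒  r_B = 13 − 7 = 6

rB=6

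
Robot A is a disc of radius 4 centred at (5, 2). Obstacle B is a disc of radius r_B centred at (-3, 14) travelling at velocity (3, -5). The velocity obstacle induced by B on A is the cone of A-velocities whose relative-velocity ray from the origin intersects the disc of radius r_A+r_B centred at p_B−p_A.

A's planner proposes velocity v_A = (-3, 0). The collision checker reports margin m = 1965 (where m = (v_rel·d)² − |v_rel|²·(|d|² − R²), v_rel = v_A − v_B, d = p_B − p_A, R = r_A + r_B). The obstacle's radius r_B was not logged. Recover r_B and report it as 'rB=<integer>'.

m = 1965
d = (-8, 12);  v_rel = (-6, 5),  |v_rel|² = 61
v_rel×d = (-6)·(12) − (5)·(-8) = -32
since m = R²·61 − (-32)²:  R² = (1024 + 1965) / 61 = 49
R = √49 = 7  ⇒  r_B = 7 − 4 = 3

rB=3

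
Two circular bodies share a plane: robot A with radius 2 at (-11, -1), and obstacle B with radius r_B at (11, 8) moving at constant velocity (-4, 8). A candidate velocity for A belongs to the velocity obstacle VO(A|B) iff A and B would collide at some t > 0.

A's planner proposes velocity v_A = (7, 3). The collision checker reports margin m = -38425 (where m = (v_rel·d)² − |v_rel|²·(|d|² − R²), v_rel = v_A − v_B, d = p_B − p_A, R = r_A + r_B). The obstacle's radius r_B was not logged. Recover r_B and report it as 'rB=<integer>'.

m = -38425
d = (22, 9);  v_rel = (11, -5),  |v_rel|² = 146
v_rel×d = (11)·(9) − (-5)·(22) = 209
since m = R²·146 − 209²:  R² = (43681 + -38425) / 146 = 36
R = √36 = 6  ⇒  r_B = 6 − 2 = 4

rB=4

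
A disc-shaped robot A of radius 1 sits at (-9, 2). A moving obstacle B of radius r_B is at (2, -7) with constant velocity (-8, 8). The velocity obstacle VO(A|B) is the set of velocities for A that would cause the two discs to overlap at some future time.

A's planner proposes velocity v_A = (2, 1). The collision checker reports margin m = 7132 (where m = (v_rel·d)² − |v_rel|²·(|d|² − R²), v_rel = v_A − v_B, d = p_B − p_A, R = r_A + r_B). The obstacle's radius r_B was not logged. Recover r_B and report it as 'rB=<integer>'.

m = 7132
d = (11, -9);  v_rel = (10, -7),  |v_rel|² = 149
v_rel×d = (10)·(-9) − (-7)·(11) = -13
since m = R²·149 − (-13)²:  R² = (169 + 7132) / 149 = 49
R = √49 = 7  ⇒  r_B = 7 − 1 = 6

rB=6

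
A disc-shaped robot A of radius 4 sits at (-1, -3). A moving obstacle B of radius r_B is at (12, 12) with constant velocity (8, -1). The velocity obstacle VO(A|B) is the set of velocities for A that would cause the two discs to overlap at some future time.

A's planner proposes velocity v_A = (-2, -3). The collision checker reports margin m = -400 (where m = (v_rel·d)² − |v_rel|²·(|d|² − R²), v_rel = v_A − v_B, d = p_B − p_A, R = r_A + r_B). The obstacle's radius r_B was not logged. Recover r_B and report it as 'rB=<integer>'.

m = -400
d = (13, 15);  v_rel = (-10, -2),  |v_rel|² = 104
v_rel×d = (-10)·(15) − (-2)·(13) = -124
since m = R²·104 − (-124)²:  R² = (15376 + -400) / 104 = 144
R = √144 = 12  ⇒  r_B = 12 − 4 = 8

rB=8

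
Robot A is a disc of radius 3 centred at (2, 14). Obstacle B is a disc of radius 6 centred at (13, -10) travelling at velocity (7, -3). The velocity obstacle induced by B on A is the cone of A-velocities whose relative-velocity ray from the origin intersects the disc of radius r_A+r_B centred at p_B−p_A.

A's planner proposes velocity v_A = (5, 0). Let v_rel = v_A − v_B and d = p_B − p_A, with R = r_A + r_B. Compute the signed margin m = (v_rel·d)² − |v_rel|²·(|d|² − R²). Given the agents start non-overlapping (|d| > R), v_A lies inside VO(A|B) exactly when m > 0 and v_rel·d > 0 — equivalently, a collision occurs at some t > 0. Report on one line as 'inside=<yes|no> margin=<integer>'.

d = (11, -24),  |d|² = 697;  R = 3+6 = 9,  c = 697−9² = 616
v_rel = (-2, 3),  |v_rel|² = 13;  v_rel·d = (-2)·(11) + (3)·(-24) = -94
13·t² + 188·t + 616 = 0  ⇒  m = (-94)² − 13·616 = 828
m = 828 > 0,  v_rel·d = -94 < 0  ⇒  outside

inside=no margin=828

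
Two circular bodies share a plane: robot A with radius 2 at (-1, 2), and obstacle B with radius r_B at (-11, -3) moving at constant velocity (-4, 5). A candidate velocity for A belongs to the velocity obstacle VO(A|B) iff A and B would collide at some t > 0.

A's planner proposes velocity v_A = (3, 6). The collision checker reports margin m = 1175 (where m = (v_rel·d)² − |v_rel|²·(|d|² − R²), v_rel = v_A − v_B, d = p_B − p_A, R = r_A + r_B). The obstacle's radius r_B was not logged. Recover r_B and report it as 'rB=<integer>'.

m = 1175
d = (-10, -5);  v_rel = (7, 1),  |v_rel|² = 50
v_rel×d = (7)·(-5) − (1)·(-10) = -25
since m = R²·50 − (-25)²:  R² = (625 + 1175) / 50 = 36
R = √36 = 6  ⇒  r_B = 6 − 2 = 4

rB=4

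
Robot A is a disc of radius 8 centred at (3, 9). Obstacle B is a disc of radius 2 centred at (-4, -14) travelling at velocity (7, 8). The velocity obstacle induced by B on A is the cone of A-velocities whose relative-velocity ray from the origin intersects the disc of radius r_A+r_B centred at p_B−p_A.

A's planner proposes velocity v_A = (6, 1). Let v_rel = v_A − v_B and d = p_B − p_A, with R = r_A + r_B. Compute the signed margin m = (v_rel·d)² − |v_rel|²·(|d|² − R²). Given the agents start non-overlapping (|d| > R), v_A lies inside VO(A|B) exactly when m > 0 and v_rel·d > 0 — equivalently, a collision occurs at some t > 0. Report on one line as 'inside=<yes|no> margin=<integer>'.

d = (-7, -23),  |d|² = 578;  R = 8+2 = 10,  c = 578−10² = 478
v_rel = (-1, -7),  |v_rel|² = 50;  v_rel·d = (-1)·(-7) + (-7)·(-23) = 168
50·t² − 336·t + 478 = 0  ⇒  m = 168² − 50·478 = 4324
m = 4324 > 0,  v_rel·d = 168 > 0  ⇒  inside

inside=yes margin=4324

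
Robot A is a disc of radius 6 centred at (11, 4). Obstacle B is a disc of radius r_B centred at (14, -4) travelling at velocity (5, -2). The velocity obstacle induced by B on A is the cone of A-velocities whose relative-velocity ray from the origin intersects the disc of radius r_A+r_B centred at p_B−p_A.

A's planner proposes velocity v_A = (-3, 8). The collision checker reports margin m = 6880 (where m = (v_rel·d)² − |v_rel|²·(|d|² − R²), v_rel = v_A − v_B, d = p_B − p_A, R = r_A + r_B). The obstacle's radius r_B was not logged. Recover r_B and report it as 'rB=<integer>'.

m = 6880
d = (3, -8);  v_rel = (-8, 10),  |v_rel|² = 164
v_rel×d = (-8)·(-8) − (10)·(3) = 34
since m = R²·164 − 34²:  R² = (1156 + 6880) / 164 = 49
R = √49 = 7  ⇒  r_B = 7 − 6 = 1

rB=1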